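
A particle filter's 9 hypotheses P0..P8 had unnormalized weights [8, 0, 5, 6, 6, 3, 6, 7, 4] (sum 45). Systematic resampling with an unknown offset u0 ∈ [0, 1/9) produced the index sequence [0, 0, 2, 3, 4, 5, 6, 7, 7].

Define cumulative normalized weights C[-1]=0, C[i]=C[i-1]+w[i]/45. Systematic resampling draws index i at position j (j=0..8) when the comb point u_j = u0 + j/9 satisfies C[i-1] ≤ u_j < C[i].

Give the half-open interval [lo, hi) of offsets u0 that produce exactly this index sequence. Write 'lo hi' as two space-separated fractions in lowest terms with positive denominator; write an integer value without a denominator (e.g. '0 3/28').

0 1/45

C = [8/45, 8/45, 13/45, 19/45, 5/9, 28/45, 34/45, 41/45, 1]
j=0 picked index 0: u0 ∈ [0, 8/45)
j=1 picked index 0: u0 ∈ [-1/9, 1/15)
j=2 picked index 2: u0 ∈ [-2/45, 1/15)
j=3 picked index 3: u0 ∈ [-2/45, 4/45)
j=4 picked index 4: u0 ∈ [-1/45, 1/9)
j=5 picked index 5: u0 ∈ [0, 1/15)
j=6 picked index 6: u0 ∈ [-2/45, 4/45)
j=7 picked index 7: u0 ∈ [-1/45, 2/15)
j=8 picked index 7: u0 ∈ [-2/15, 1/45)
intersection: [0, 1/45)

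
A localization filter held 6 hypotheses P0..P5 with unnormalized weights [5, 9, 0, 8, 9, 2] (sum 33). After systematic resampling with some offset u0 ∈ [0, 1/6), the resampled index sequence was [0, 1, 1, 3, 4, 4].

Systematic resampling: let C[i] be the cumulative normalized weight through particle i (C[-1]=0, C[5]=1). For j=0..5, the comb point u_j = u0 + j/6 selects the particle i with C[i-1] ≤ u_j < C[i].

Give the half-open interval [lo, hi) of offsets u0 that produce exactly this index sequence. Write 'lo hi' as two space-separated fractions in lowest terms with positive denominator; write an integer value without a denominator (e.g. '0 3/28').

C = [5/33, 14/33, 14/33, 2/3, 31/33, 1]
j=0 picked index 0: u0 ∈ [0, 5/33)
j=1 picked index 1: u0 ∈ [-1/66, 17/66)
j=2 picked index 1: u0 ∈ [-2/11, 1/11)
j=3 picked index 3: u0 ∈ [-5/66, 1/6)
j=4 picked index 4: u0 ∈ [0, 3/11)
j=5 picked index 4: u0 ∈ [-1/6, 7/66)
intersection: [0, 1/11)

0 1/11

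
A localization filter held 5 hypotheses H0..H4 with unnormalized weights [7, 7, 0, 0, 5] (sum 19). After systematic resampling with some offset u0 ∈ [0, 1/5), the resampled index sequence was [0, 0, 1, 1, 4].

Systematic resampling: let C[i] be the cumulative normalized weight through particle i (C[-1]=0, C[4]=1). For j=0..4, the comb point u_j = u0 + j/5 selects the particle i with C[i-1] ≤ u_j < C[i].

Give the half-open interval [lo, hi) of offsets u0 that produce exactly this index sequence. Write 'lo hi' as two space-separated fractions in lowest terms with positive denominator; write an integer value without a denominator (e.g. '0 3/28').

0 13/95

C = [7/19, 14/19, 14/19, 14/19, 1]
j=0 picked index 0: u0 ∈ [0, 7/19)
j=1 picked index 0: u0 ∈ [-1/5, 16/95)
j=2 picked index 1: u0 ∈ [-3/95, 32/95)
j=3 picked index 1: u0 ∈ [-22/95, 13/95)
j=4 picked index 4: u0 ∈ [-6/95, 1/5)
intersection: [0, 13/95)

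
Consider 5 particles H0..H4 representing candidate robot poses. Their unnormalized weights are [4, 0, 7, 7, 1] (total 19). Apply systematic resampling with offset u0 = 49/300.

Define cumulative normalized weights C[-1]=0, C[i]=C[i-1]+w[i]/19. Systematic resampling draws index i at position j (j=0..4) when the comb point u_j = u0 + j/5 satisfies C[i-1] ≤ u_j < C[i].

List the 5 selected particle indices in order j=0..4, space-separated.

C = [4/19, 4/19, 11/19, 18/19, 1]
j=0: u_0=49/300 ∈ [0, 4/19) → index 0
j=1: u_1=109/300 ∈ [4/19, 11/19) → index 2
j=2: u_2=169/300 ∈ [4/19, 11/19) → index 2
j=3: u_3=229/300 ∈ [11/19, 18/19) → index 3
j=4: u_4=289/300 ∈ [18/19, 1) → index 4

0 2 2 3 4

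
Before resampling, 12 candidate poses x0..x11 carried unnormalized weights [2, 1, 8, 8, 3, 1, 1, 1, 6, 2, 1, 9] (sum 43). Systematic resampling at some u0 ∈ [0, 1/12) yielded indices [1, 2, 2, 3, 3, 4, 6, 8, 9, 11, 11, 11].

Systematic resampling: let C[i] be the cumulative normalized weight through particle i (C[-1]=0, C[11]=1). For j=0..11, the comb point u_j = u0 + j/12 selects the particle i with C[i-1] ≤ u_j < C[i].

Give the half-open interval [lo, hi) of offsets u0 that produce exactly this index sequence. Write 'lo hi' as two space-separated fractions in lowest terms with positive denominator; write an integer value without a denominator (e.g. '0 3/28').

C = [2/43, 3/43, 11/43, 19/43, 22/43, 23/43, 24/43, 25/43, 31/43, 33/43, 34/43, 1]
j=0 picked index 1: u0 ∈ [2/43, 3/43)
j=1 picked index 2: u0 ∈ [-7/516, 89/516)
j=2 picked index 2: u0 ∈ [-25/258, 23/258)
j=3 picked index 3: u0 ∈ [1/172, 33/172)
j=4 picked index 3: u0 ∈ [-10/129, 14/129)
j=5 picked index 4: u0 ∈ [13/516, 49/516)
j=6 picked index 6: u0 ∈ [3/86, 5/86)
j=7 picked index 8: u0 ∈ [-1/516, 71/516)
j=8 picked index 9: u0 ∈ [7/129, 13/129)
j=9 picked index 11: u0 ∈ [7/172, 1/4)
j=10 picked index 11: u0 ∈ [-11/258, 1/6)
j=11 picked index 11: u0 ∈ [-65/516, 1/12)
intersection: [7/129, 5/86)

7/129 5/86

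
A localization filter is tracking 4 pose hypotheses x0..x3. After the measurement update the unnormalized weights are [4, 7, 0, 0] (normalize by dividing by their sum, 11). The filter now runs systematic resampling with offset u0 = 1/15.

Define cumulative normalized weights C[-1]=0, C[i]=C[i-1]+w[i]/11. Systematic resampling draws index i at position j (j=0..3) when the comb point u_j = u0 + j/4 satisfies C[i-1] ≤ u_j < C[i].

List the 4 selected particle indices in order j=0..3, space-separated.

0 0 1 1

C = [4/11, 1, 1, 1]
j=0: u_0=1/15 ∈ [0, 4/11) → index 0
j=1: u_1=19/60 ∈ [0, 4/11) → index 0
j=2: u_2=17/30 ∈ [4/11, 1) → index 1
j=3: u_3=49/60 ∈ [4/11, 1) → index 1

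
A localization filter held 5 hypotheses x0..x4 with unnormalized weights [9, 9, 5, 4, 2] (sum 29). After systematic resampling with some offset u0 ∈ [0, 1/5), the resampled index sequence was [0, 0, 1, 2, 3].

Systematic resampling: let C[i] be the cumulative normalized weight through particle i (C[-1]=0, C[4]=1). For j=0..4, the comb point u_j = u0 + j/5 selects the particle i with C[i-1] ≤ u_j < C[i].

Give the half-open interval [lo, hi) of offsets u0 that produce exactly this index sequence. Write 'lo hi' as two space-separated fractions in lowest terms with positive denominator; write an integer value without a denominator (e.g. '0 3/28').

C = [9/29, 18/29, 23/29, 27/29, 1]
j=0 picked index 0: u0 ∈ [0, 9/29)
j=1 picked index 0: u0 ∈ [-1/5, 16/145)
j=2 picked index 1: u0 ∈ [-13/145, 32/145)
j=3 picked index 2: u0 ∈ [3/145, 28/145)
j=4 picked index 3: u0 ∈ [-1/145, 19/145)
intersection: [3/145, 16/145)

3/145 16/145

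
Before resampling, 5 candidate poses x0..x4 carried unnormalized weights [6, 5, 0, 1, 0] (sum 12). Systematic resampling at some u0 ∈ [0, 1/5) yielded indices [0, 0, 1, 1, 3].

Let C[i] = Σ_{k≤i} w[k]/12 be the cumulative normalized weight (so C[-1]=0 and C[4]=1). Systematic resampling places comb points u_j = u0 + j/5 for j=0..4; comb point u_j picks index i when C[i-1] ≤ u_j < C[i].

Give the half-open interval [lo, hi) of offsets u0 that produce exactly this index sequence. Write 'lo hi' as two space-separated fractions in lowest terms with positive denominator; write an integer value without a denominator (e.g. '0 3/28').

C = [1/2, 11/12, 11/12, 1, 1]
j=0 picked index 0: u0 ∈ [0, 1/2)
j=1 picked index 0: u0 ∈ [-1/5, 3/10)
j=2 picked index 1: u0 ∈ [1/10, 31/60)
j=3 picked index 1: u0 ∈ [-1/10, 19/60)
j=4 picked index 3: u0 ∈ [7/60, 1/5)
intersection: [7/60, 1/5)

7/60 1/5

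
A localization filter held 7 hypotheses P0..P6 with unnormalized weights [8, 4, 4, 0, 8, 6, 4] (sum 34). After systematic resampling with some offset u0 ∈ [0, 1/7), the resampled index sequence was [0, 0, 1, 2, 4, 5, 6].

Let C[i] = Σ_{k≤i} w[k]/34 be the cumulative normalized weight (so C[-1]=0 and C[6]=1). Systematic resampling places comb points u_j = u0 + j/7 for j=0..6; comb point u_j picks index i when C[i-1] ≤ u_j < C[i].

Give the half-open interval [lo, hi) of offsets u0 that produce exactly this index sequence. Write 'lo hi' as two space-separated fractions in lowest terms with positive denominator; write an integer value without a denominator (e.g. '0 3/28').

C = [4/17, 6/17, 8/17, 8/17, 12/17, 15/17, 1]
j=0 picked index 0: u0 ∈ [0, 4/17)
j=1 picked index 0: u0 ∈ [-1/7, 11/119)
j=2 picked index 1: u0 ∈ [-6/119, 8/119)
j=3 picked index 2: u0 ∈ [-9/119, 5/119)
j=4 picked index 4: u0 ∈ [-12/119, 16/119)
j=5 picked index 5: u0 ∈ [-1/119, 20/119)
j=6 picked index 6: u0 ∈ [3/119, 1/7)
intersection: [3/119, 5/119)

3/119 5/119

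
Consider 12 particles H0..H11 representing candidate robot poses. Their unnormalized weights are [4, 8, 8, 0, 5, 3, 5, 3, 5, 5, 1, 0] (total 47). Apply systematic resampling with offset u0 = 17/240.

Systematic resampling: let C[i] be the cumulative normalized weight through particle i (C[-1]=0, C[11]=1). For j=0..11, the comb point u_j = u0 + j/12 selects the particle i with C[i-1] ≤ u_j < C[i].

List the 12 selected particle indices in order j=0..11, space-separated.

0 1 1 2 2 4 5 6 7 8 9 10

C = [4/47, 12/47, 20/47, 20/47, 25/47, 28/47, 33/47, 36/47, 41/47, 46/47, 1, 1]
j=0: u_0=17/240 ∈ [0, 4/47) → index 0
j=1: u_1=37/240 ∈ [4/47, 12/47) → index 1
j=2: u_2=19/80 ∈ [4/47, 12/47) → index 1
j=3: u_3=77/240 ∈ [12/47, 20/47) → index 2
j=4: u_4=97/240 ∈ [12/47, 20/47) → index 2
j=5: u_5=39/80 ∈ [20/47, 25/47) → index 4
j=6: u_6=137/240 ∈ [25/47, 28/47) → index 5
j=7: u_7=157/240 ∈ [28/47, 33/47) → index 6
j=8: u_8=59/80 ∈ [33/47, 36/47) → index 7
j=9: u_9=197/240 ∈ [36/47, 41/47) → index 8
j=10: u_10=217/240 ∈ [41/47, 46/47) → index 9
j=11: u_11=79/80 ∈ [46/47, 1) → index 10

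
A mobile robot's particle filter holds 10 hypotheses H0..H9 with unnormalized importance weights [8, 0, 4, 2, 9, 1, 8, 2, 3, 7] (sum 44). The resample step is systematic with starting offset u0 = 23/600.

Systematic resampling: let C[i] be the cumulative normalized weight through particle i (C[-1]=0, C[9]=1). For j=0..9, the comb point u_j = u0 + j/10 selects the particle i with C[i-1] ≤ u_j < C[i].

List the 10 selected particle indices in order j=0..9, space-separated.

0 0 2 4 4 5 6 7 8 9

C = [2/11, 2/11, 3/11, 7/22, 23/44, 6/11, 8/11, 17/22, 37/44, 1]
j=0: u_0=23/600 ∈ [0, 2/11) → index 0
j=1: u_1=83/600 ∈ [0, 2/11) → index 0
j=2: u_2=143/600 ∈ [2/11, 3/11) → index 2
j=3: u_3=203/600 ∈ [7/22, 23/44) → index 4
j=4: u_4=263/600 ∈ [7/22, 23/44) → index 4
j=5: u_5=323/600 ∈ [23/44, 6/11) → index 5
j=6: u_6=383/600 ∈ [6/11, 8/11) → index 6
j=7: u_7=443/600 ∈ [8/11, 17/22) → index 7
j=8: u_8=503/600 ∈ [17/22, 37/44) → index 8
j=9: u_9=563/600 ∈ [37/44, 1) → index 9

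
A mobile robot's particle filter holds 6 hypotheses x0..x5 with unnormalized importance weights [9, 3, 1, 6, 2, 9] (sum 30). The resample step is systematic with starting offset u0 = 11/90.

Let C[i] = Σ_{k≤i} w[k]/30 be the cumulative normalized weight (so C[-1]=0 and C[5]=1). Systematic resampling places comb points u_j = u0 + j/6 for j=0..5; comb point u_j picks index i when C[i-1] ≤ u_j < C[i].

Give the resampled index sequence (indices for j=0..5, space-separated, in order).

0 0 3 3 5 5

C = [3/10, 2/5, 13/30, 19/30, 7/10, 1]
j=0: u_0=11/90 ∈ [0, 3/10) → index 0
j=1: u_1=13/45 ∈ [0, 3/10) → index 0
j=2: u_2=41/90 ∈ [13/30, 19/30) → index 3
j=3: u_3=28/45 ∈ [13/30, 19/30) → index 3
j=4: u_4=71/90 ∈ [7/10, 1) → index 5
j=5: u_5=43/45 ∈ [7/10, 1) → index 5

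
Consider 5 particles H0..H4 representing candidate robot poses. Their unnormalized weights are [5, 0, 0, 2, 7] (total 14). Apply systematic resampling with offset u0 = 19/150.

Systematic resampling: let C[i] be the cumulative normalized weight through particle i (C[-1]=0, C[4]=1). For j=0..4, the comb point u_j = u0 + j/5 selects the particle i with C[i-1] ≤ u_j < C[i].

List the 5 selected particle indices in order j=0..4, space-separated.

0 0 4 4 4

C = [5/14, 5/14, 5/14, 1/2, 1]
j=0: u_0=19/150 ∈ [0, 5/14) → index 0
j=1: u_1=49/150 ∈ [0, 5/14) → index 0
j=2: u_2=79/150 ∈ [1/2, 1) → index 4
j=3: u_3=109/150 ∈ [1/2, 1) → index 4
j=4: u_4=139/150 ∈ [1/2, 1) → index 4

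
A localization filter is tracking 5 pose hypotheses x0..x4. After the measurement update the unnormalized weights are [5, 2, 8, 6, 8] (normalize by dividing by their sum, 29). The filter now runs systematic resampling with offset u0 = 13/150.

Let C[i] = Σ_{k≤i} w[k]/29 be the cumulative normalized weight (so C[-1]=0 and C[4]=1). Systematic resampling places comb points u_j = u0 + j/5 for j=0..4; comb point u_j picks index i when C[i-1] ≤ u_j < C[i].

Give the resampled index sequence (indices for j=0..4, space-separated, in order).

C = [5/29, 7/29, 15/29, 21/29, 1]
j=0: u_0=13/150 ∈ [0, 5/29) → index 0
j=1: u_1=43/150 ∈ [7/29, 15/29) → index 2
j=2: u_2=73/150 ∈ [7/29, 15/29) → index 2
j=3: u_3=103/150 ∈ [15/29, 21/29) → index 3
j=4: u_4=133/150 ∈ [21/29, 1) → index 4

0 2 2 3 4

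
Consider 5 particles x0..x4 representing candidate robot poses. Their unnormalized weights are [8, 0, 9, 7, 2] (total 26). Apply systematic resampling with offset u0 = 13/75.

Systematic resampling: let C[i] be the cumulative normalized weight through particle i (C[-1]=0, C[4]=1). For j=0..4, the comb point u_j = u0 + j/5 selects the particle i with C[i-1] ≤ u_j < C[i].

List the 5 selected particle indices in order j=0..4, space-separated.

0 2 2 3 4

C = [4/13, 4/13, 17/26, 12/13, 1]
j=0: u_0=13/75 ∈ [0, 4/13) → index 0
j=1: u_1=28/75 ∈ [4/13, 17/26) → index 2
j=2: u_2=43/75 ∈ [4/13, 17/26) → index 2
j=3: u_3=58/75 ∈ [17/26, 12/13) → index 3
j=4: u_4=73/75 ∈ [12/13, 1) → index 4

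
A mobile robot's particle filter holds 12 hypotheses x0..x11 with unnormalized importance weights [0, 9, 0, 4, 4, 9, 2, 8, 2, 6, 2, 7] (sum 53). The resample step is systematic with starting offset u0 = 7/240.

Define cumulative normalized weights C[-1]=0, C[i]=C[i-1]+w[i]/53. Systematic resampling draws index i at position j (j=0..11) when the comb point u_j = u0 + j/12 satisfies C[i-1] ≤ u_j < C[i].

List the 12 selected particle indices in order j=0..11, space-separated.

1 1 3 4 5 5 7 7 8 9 10 11

C = [0, 9/53, 9/53, 13/53, 17/53, 26/53, 28/53, 36/53, 38/53, 44/53, 46/53, 1]
j=0: u_0=7/240 ∈ [0, 9/53) → index 1
j=1: u_1=9/80 ∈ [0, 9/53) → index 1
j=2: u_2=47/240 ∈ [9/53, 13/53) → index 3
j=3: u_3=67/240 ∈ [13/53, 17/53) → index 4
j=4: u_4=29/80 ∈ [17/53, 26/53) → index 5
j=5: u_5=107/240 ∈ [17/53, 26/53) → index 5
j=6: u_6=127/240 ∈ [28/53, 36/53) → index 7
j=7: u_7=49/80 ∈ [28/53, 36/53) → index 7
j=8: u_8=167/240 ∈ [36/53, 38/53) → index 8
j=9: u_9=187/240 ∈ [38/53, 44/53) → index 9
j=10: u_10=69/80 ∈ [44/53, 46/53) → index 10
j=11: u_11=227/240 ∈ [46/53, 1) → index 11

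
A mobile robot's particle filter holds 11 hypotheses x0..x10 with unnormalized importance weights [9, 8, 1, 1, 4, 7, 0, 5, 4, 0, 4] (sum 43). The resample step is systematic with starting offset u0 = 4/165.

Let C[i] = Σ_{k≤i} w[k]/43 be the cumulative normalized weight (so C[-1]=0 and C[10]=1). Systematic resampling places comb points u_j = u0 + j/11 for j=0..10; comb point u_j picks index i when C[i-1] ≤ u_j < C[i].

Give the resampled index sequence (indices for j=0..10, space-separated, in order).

C = [9/43, 17/43, 18/43, 19/43, 23/43, 30/43, 30/43, 35/43, 39/43, 39/43, 1]
j=0: u_0=4/165 ∈ [0, 9/43) → index 0
j=1: u_1=19/165 ∈ [0, 9/43) → index 0
j=2: u_2=34/165 ∈ [0, 9/43) → index 0
j=3: u_3=49/165 ∈ [9/43, 17/43) → index 1
j=4: u_4=64/165 ∈ [9/43, 17/43) → index 1
j=5: u_5=79/165 ∈ [19/43, 23/43) → index 4
j=6: u_6=94/165 ∈ [23/43, 30/43) → index 5
j=7: u_7=109/165 ∈ [23/43, 30/43) → index 5
j=8: u_8=124/165 ∈ [30/43, 35/43) → index 7
j=9: u_9=139/165 ∈ [35/43, 39/43) → index 8
j=10: u_10=14/15 ∈ [39/43, 1) → index 10

0 0 0 1 1 4 5 5 7 8 10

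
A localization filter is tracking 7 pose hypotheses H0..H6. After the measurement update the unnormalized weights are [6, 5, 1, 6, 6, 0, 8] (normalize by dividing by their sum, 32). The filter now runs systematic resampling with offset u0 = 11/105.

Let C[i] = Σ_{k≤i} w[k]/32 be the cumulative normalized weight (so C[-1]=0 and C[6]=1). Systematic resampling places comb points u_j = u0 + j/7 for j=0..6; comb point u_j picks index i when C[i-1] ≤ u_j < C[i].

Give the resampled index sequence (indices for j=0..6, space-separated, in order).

C = [3/16, 11/32, 3/8, 9/16, 3/4, 3/4, 1]
j=0: u_0=11/105 ∈ [0, 3/16) → index 0
j=1: u_1=26/105 ∈ [3/16, 11/32) → index 1
j=2: u_2=41/105 ∈ [3/8, 9/16) → index 3
j=3: u_3=8/15 ∈ [3/8, 9/16) → index 3
j=4: u_4=71/105 ∈ [9/16, 3/4) → index 4
j=5: u_5=86/105 ∈ [3/4, 1) → index 6
j=6: u_6=101/105 ∈ [3/4, 1) → index 6

0 1 3 3 4 6 6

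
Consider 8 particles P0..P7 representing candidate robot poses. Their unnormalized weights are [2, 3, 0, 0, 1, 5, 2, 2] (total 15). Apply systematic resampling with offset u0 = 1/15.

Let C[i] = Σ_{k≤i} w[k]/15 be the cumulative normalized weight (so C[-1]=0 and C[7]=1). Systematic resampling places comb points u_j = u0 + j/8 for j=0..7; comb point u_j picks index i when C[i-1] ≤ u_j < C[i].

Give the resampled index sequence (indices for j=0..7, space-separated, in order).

C = [2/15, 1/3, 1/3, 1/3, 2/5, 11/15, 13/15, 1]
j=0: u_0=1/15 ∈ [0, 2/15) → index 0
j=1: u_1=23/120 ∈ [2/15, 1/3) → index 1
j=2: u_2=19/60 ∈ [2/15, 1/3) → index 1
j=3: u_3=53/120 ∈ [2/5, 11/15) → index 5
j=4: u_4=17/30 ∈ [2/5, 11/15) → index 5
j=5: u_5=83/120 ∈ [2/5, 11/15) → index 5
j=6: u_6=49/60 ∈ [11/15, 13/15) → index 6
j=7: u_7=113/120 ∈ [13/15, 1) → index 7

0 1 1 5 5 5 6 7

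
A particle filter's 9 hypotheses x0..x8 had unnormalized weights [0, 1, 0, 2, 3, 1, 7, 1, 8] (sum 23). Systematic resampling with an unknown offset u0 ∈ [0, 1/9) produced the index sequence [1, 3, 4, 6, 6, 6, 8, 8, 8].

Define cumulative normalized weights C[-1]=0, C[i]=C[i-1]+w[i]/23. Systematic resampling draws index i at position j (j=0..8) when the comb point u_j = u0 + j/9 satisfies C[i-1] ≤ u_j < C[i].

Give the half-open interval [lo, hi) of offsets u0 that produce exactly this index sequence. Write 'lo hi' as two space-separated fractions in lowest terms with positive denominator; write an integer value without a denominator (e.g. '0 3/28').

0 4/207

C = [0, 1/23, 1/23, 3/23, 6/23, 7/23, 14/23, 15/23, 1]
j=0 picked index 1: u0 ∈ [0, 1/23)
j=1 picked index 3: u0 ∈ [-14/207, 4/207)
j=2 picked index 4: u0 ∈ [-19/207, 8/207)
j=3 picked index 6: u0 ∈ [-2/69, 19/69)
j=4 picked index 6: u0 ∈ [-29/207, 34/207)
j=5 picked index 6: u0 ∈ [-52/207, 11/207)
j=6 picked index 8: u0 ∈ [-1/69, 1/3)
j=7 picked index 8: u0 ∈ [-26/207, 2/9)
j=8 picked index 8: u0 ∈ [-49/207, 1/9)
intersection: [0, 4/207)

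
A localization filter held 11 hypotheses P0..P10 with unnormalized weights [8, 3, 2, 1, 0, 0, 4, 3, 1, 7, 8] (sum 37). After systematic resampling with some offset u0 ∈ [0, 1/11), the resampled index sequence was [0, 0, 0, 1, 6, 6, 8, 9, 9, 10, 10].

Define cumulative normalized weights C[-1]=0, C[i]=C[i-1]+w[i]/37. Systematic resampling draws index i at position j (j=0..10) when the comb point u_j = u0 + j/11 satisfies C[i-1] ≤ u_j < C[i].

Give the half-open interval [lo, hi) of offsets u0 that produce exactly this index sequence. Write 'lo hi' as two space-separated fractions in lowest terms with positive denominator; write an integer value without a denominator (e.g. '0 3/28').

9/407 10/407

C = [8/37, 11/37, 13/37, 14/37, 14/37, 14/37, 18/37, 21/37, 22/37, 29/37, 1]
j=0 picked index 0: u0 ∈ [0, 8/37)
j=1 picked index 0: u0 ∈ [-1/11, 51/407)
j=2 picked index 0: u0 ∈ [-2/11, 14/407)
j=3 picked index 1: u0 ∈ [-23/407, 10/407)
j=4 picked index 6: u0 ∈ [6/407, 50/407)
j=5 picked index 6: u0 ∈ [-31/407, 13/407)
j=6 picked index 8: u0 ∈ [9/407, 20/407)
j=7 picked index 9: u0 ∈ [-17/407, 60/407)
j=8 picked index 9: u0 ∈ [-54/407, 23/407)
j=9 picked index 10: u0 ∈ [-14/407, 2/11)
j=10 picked index 10: u0 ∈ [-51/407, 1/11)
intersection: [9/407, 10/407)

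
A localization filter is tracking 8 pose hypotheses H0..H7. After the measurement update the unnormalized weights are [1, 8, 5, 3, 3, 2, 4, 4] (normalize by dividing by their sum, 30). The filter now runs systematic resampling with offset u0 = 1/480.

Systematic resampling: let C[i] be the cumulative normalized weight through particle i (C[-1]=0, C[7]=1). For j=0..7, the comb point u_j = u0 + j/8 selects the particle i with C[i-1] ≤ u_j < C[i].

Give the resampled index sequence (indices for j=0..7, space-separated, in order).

0 1 1 2 3 4 6 7

C = [1/30, 3/10, 7/15, 17/30, 2/3, 11/15, 13/15, 1]
j=0: u_0=1/480 ∈ [0, 1/30) → index 0
j=1: u_1=61/480 ∈ [1/30, 3/10) → index 1
j=2: u_2=121/480 ∈ [1/30, 3/10) → index 1
j=3: u_3=181/480 ∈ [3/10, 7/15) → index 2
j=4: u_4=241/480 ∈ [7/15, 17/30) → index 3
j=5: u_5=301/480 ∈ [17/30, 2/3) → index 4
j=6: u_6=361/480 ∈ [11/15, 13/15) → index 6
j=7: u_7=421/480 ∈ [13/15, 1) → index 7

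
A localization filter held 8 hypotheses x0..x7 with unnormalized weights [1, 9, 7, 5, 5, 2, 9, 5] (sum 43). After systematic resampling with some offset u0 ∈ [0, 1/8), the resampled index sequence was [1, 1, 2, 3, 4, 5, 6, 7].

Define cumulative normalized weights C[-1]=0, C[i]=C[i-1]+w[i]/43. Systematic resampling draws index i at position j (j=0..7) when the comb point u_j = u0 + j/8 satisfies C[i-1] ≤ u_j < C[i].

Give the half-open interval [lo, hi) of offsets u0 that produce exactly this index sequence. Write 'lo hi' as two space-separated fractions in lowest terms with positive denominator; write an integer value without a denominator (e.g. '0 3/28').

C = [1/43, 10/43, 17/43, 22/43, 27/43, 29/43, 38/43, 1]
j=0 picked index 1: u0 ∈ [1/43, 10/43)
j=1 picked index 1: u0 ∈ [-35/344, 37/344)
j=2 picked index 2: u0 ∈ [-3/172, 25/172)
j=3 picked index 3: u0 ∈ [7/344, 47/344)
j=4 picked index 4: u0 ∈ [1/86, 11/86)
j=5 picked index 5: u0 ∈ [1/344, 17/344)
j=6 picked index 6: u0 ∈ [-13/172, 23/172)
j=7 picked index 7: u0 ∈ [3/344, 1/8)
intersection: [1/43, 17/344)

1/43 17/344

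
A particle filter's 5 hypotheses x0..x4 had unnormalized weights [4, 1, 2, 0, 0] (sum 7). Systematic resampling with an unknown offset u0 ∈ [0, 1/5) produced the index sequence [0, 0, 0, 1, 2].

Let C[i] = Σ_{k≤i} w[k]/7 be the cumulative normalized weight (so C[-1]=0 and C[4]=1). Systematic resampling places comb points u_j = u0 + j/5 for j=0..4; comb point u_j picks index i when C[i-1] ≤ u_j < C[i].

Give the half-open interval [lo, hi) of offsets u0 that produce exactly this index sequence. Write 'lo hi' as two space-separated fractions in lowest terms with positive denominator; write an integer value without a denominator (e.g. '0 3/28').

0 4/35

C = [4/7, 5/7, 1, 1, 1]
j=0 picked index 0: u0 ∈ [0, 4/7)
j=1 picked index 0: u0 ∈ [-1/5, 13/35)
j=2 picked index 0: u0 ∈ [-2/5, 6/35)
j=3 picked index 1: u0 ∈ [-1/35, 4/35)
j=4 picked index 2: u0 ∈ [-3/35, 1/5)
intersection: [0, 4/35)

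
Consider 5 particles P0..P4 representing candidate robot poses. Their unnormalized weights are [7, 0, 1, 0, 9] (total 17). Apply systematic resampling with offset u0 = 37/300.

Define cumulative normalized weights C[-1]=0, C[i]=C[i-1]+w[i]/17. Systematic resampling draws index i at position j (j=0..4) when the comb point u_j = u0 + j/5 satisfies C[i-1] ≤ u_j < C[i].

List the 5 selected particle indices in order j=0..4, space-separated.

C = [7/17, 7/17, 8/17, 8/17, 1]
j=0: u_0=37/300 ∈ [0, 7/17) → index 0
j=1: u_1=97/300 ∈ [0, 7/17) → index 0
j=2: u_2=157/300 ∈ [8/17, 1) → index 4
j=3: u_3=217/300 ∈ [8/17, 1) → index 4
j=4: u_4=277/300 ∈ [8/17, 1) → index 4

0 0 4 4 4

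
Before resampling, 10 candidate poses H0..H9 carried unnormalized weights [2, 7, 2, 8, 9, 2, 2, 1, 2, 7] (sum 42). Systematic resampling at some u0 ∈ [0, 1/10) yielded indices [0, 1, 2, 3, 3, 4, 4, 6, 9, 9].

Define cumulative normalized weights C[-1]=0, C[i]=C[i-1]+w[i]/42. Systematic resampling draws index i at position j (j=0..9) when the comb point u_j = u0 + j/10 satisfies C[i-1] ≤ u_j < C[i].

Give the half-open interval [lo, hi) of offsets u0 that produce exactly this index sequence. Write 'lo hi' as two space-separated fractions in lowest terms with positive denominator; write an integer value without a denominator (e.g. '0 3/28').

1/30 1/21

C = [1/21, 3/14, 11/42, 19/42, 2/3, 5/7, 16/21, 11/14, 5/6, 1]
j=0 picked index 0: u0 ∈ [0, 1/21)
j=1 picked index 1: u0 ∈ [-11/210, 4/35)
j=2 picked index 2: u0 ∈ [1/70, 13/210)
j=3 picked index 3: u0 ∈ [-4/105, 16/105)
j=4 picked index 3: u0 ∈ [-29/210, 11/210)
j=5 picked index 4: u0 ∈ [-1/21, 1/6)
j=6 picked index 4: u0 ∈ [-31/210, 1/15)
j=7 picked index 6: u0 ∈ [1/70, 13/210)
j=8 picked index 9: u0 ∈ [1/30, 1/5)
j=9 picked index 9: u0 ∈ [-1/15, 1/10)
intersection: [1/30, 1/21)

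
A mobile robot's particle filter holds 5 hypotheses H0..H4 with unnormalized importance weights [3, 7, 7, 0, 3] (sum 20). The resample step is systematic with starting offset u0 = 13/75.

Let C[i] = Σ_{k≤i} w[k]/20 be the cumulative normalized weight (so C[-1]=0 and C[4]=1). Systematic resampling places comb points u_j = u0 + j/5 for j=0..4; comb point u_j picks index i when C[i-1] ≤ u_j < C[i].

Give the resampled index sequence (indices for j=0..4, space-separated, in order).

C = [3/20, 1/2, 17/20, 17/20, 1]
j=0: u_0=13/75 ∈ [3/20, 1/2) → index 1
j=1: u_1=28/75 ∈ [3/20, 1/2) → index 1
j=2: u_2=43/75 ∈ [1/2, 17/20) → index 2
j=3: u_3=58/75 ∈ [1/2, 17/20) → index 2
j=4: u_4=73/75 ∈ [17/20, 1) → index 4

1 1 2 2 4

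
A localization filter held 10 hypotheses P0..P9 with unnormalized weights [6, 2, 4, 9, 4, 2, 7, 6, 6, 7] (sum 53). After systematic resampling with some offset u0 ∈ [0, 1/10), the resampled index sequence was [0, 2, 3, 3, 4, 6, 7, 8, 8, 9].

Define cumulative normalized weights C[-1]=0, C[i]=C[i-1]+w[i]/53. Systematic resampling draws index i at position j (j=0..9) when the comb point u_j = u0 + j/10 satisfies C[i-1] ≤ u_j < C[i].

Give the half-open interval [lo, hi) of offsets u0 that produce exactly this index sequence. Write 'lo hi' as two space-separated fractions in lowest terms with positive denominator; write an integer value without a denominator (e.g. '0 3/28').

C = [6/53, 8/53, 12/53, 21/53, 25/53, 27/53, 34/53, 40/53, 46/53, 1]
j=0 picked index 0: u0 ∈ [0, 6/53)
j=1 picked index 2: u0 ∈ [27/530, 67/530)
j=2 picked index 3: u0 ∈ [7/265, 52/265)
j=3 picked index 3: u0 ∈ [-39/530, 51/530)
j=4 picked index 4: u0 ∈ [-1/265, 19/265)
j=5 picked index 6: u0 ∈ [1/106, 15/106)
j=6 picked index 7: u0 ∈ [11/265, 41/265)
j=7 picked index 8: u0 ∈ [29/530, 89/530)
j=8 picked index 8: u0 ∈ [-12/265, 18/265)
j=9 picked index 9: u0 ∈ [-17/530, 1/10)
intersection: [29/530, 18/265)

29/530 18/265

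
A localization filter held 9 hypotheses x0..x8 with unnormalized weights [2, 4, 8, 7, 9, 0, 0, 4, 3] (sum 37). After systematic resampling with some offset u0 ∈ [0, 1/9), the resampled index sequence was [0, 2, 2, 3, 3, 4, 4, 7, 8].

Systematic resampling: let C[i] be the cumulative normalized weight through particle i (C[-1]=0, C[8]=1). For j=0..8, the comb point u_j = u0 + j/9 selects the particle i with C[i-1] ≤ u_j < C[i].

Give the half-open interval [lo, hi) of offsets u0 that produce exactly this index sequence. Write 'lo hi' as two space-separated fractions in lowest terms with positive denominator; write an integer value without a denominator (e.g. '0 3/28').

17/333 2/37

C = [2/37, 6/37, 14/37, 21/37, 30/37, 30/37, 30/37, 34/37, 1]
j=0 picked index 0: u0 ∈ [0, 2/37)
j=1 picked index 2: u0 ∈ [17/333, 89/333)
j=2 picked index 2: u0 ∈ [-20/333, 52/333)
j=3 picked index 3: u0 ∈ [5/111, 26/111)
j=4 picked index 3: u0 ∈ [-22/333, 41/333)
j=5 picked index 4: u0 ∈ [4/333, 85/333)
j=6 picked index 4: u0 ∈ [-11/111, 16/111)
j=7 picked index 7: u0 ∈ [11/333, 47/333)
j=8 picked index 8: u0 ∈ [10/333, 1/9)
intersection: [17/333, 2/37)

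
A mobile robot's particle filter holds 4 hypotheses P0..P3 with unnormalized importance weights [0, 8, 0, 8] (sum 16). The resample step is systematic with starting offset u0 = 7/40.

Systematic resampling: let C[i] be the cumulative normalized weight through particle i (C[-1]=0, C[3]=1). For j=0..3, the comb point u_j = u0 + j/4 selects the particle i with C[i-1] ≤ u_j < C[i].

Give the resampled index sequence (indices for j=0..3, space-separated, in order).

1 1 3 3

C = [0, 1/2, 1/2, 1]
j=0: u_0=7/40 ∈ [0, 1/2) → index 1
j=1: u_1=17/40 ∈ [0, 1/2) → index 1
j=2: u_2=27/40 ∈ [1/2, 1) → index 3
j=3: u_3=37/40 ∈ [1/2, 1) → index 3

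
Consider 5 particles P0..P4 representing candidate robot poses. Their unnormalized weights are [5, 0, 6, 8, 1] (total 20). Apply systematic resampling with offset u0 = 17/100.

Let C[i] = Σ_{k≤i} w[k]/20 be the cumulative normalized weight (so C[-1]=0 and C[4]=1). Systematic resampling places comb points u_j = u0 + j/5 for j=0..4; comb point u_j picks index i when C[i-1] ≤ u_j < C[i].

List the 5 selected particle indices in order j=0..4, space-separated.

0 2 3 3 4

C = [1/4, 1/4, 11/20, 19/20, 1]
j=0: u_0=17/100 ∈ [0, 1/4) → index 0
j=1: u_1=37/100 ∈ [1/4, 11/20) → index 2
j=2: u_2=57/100 ∈ [11/20, 19/20) → index 3
j=3: u_3=77/100 ∈ [11/20, 19/20) → index 3
j=4: u_4=97/100 ∈ [19/20, 1) → index 4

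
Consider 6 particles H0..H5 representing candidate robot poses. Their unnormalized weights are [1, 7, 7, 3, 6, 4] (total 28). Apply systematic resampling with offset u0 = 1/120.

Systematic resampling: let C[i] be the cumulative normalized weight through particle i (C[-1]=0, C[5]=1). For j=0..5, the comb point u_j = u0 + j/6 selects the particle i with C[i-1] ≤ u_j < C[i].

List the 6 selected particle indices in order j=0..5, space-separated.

C = [1/28, 2/7, 15/28, 9/14, 6/7, 1]
j=0: u_0=1/120 ∈ [0, 1/28) → index 0
j=1: u_1=7/40 ∈ [1/28, 2/7) → index 1
j=2: u_2=41/120 ∈ [2/7, 15/28) → index 2
j=3: u_3=61/120 ∈ [2/7, 15/28) → index 2
j=4: u_4=27/40 ∈ [9/14, 6/7) → index 4
j=5: u_5=101/120 ∈ [9/14, 6/7) → index 4

0 1 2 2 4 4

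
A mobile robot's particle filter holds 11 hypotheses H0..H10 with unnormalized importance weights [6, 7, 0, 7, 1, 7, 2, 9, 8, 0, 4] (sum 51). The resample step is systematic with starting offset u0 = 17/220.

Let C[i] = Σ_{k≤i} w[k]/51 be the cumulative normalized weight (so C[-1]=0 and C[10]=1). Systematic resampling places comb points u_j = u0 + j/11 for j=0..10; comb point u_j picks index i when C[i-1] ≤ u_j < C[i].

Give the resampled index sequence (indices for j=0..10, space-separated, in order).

0 1 3 3 5 5 7 7 8 8 10

C = [2/17, 13/51, 13/51, 20/51, 7/17, 28/51, 10/17, 13/17, 47/51, 47/51, 1]
j=0: u_0=17/220 ∈ [0, 2/17) → index 0
j=1: u_1=37/220 ∈ [2/17, 13/51) → index 1
j=2: u_2=57/220 ∈ [13/51, 20/51) → index 3
j=3: u_3=7/20 ∈ [13/51, 20/51) → index 3
j=4: u_4=97/220 ∈ [7/17, 28/51) → index 5
j=5: u_5=117/220 ∈ [7/17, 28/51) → index 5
j=6: u_6=137/220 ∈ [10/17, 13/17) → index 7
j=7: u_7=157/220 ∈ [10/17, 13/17) → index 7
j=8: u_8=177/220 ∈ [13/17, 47/51) → index 8
j=9: u_9=197/220 ∈ [13/17, 47/51) → index 8
j=10: u_10=217/220 ∈ [47/51, 1) → index 10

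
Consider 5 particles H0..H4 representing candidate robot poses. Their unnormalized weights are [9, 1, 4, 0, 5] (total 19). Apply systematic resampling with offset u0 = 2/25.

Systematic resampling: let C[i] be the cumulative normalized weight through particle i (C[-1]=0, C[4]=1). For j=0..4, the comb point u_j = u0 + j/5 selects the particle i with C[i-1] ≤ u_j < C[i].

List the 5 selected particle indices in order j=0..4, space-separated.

C = [9/19, 10/19, 14/19, 14/19, 1]
j=0: u_0=2/25 ∈ [0, 9/19) → index 0
j=1: u_1=7/25 ∈ [0, 9/19) → index 0
j=2: u_2=12/25 ∈ [9/19, 10/19) → index 1
j=3: u_3=17/25 ∈ [10/19, 14/19) → index 2
j=4: u_4=22/25 ∈ [14/19, 1) → index 4

0 0 1 2 4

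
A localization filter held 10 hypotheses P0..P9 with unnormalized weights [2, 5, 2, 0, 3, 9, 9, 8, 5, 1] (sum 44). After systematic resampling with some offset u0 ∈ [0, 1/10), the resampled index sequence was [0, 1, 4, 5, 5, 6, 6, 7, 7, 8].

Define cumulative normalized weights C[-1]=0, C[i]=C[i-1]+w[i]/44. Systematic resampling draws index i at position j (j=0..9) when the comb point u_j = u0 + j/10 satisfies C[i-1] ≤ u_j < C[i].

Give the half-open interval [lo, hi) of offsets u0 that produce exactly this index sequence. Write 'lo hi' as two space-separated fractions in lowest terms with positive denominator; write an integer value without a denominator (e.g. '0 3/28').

C = [1/22, 7/44, 9/44, 9/44, 3/11, 21/44, 15/22, 19/22, 43/44, 1]
j=0 picked index 0: u0 ∈ [0, 1/22)
j=1 picked index 1: u0 ∈ [-3/55, 13/220)
j=2 picked index 4: u0 ∈ [1/220, 4/55)
j=3 picked index 5: u0 ∈ [-3/110, 39/220)
j=4 picked index 5: u0 ∈ [-7/55, 17/220)
j=5 picked index 6: u0 ∈ [-1/44, 2/11)
j=6 picked index 6: u0 ∈ [-27/220, 9/110)
j=7 picked index 7: u0 ∈ [-1/55, 9/55)
j=8 picked index 7: u0 ∈ [-13/110, 7/110)
j=9 picked index 8: u0 ∈ [-2/55, 17/220)
intersection: [1/220, 1/22)

1/220 1/22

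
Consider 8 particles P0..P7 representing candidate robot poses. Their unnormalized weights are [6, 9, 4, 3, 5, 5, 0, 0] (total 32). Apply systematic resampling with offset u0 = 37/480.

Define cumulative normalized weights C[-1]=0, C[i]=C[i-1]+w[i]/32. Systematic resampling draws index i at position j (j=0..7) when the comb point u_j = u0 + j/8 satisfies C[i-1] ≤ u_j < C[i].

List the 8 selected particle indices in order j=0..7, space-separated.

0 1 1 1 2 4 4 5

C = [3/16, 15/32, 19/32, 11/16, 27/32, 1, 1, 1]
j=0: u_0=37/480 ∈ [0, 3/16) → index 0
j=1: u_1=97/480 ∈ [3/16, 15/32) → index 1
j=2: u_2=157/480 ∈ [3/16, 15/32) → index 1
j=3: u_3=217/480 ∈ [3/16, 15/32) → index 1
j=4: u_4=277/480 ∈ [15/32, 19/32) → index 2
j=5: u_5=337/480 ∈ [11/16, 27/32) → index 4
j=6: u_6=397/480 ∈ [11/16, 27/32) → index 4
j=7: u_7=457/480 ∈ [27/32, 1) → index 5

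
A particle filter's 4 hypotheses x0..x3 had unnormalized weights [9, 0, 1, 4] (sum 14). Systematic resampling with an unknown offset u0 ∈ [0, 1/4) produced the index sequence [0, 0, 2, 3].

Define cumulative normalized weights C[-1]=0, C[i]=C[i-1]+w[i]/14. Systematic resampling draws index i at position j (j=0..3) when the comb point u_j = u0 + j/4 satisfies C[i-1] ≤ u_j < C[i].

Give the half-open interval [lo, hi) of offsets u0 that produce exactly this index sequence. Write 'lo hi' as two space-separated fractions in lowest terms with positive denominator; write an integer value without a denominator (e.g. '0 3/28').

1/7 3/14

C = [9/14, 9/14, 5/7, 1]
j=0 picked index 0: u0 ∈ [0, 9/14)
j=1 picked index 0: u0 ∈ [-1/4, 11/28)
j=2 picked index 2: u0 ∈ [1/7, 3/14)
j=3 picked index 3: u0 ∈ [-1/28, 1/4)
intersection: [1/7, 3/14)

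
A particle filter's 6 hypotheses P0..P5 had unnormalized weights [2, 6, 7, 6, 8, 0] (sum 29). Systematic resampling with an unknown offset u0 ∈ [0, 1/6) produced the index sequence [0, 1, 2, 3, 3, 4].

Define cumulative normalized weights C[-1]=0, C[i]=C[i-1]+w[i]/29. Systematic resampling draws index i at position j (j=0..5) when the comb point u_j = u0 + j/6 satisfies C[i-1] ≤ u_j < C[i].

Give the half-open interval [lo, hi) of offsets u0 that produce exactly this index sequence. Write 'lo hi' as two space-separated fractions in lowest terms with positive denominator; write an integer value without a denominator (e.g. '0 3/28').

C = [2/29, 8/29, 15/29, 21/29, 1, 1]
j=0 picked index 0: u0 ∈ [0, 2/29)
j=1 picked index 1: u0 ∈ [-17/174, 19/174)
j=2 picked index 2: u0 ∈ [-5/87, 16/87)
j=3 picked index 3: u0 ∈ [1/58, 13/58)
j=4 picked index 3: u0 ∈ [-13/87, 5/87)
j=5 picked index 4: u0 ∈ [-19/174, 1/6)
intersection: [1/58, 5/87)

1/58 5/87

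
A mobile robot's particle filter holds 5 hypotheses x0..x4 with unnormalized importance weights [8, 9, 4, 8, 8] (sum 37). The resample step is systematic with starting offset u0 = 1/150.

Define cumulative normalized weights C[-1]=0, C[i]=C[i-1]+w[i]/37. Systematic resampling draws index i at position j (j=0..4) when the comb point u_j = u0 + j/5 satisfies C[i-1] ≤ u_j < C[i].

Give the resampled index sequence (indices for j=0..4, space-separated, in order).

C = [8/37, 17/37, 21/37, 29/37, 1]
j=0: u_0=1/150 ∈ [0, 8/37) → index 0
j=1: u_1=31/150 ∈ [0, 8/37) → index 0
j=2: u_2=61/150 ∈ [8/37, 17/37) → index 1
j=3: u_3=91/150 ∈ [21/37, 29/37) → index 3
j=4: u_4=121/150 ∈ [29/37, 1) → index 4

0 0 1 3 4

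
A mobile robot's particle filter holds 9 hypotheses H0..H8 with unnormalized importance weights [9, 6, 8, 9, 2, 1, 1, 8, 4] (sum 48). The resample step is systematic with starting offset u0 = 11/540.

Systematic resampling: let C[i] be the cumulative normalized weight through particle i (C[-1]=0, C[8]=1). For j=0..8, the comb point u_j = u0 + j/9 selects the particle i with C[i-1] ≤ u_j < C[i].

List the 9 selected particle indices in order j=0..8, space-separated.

0 0 1 2 2 3 4 7 7

C = [3/16, 5/16, 23/48, 2/3, 17/24, 35/48, 3/4, 11/12, 1]
j=0: u_0=11/540 ∈ [0, 3/16) → index 0
j=1: u_1=71/540 ∈ [0, 3/16) → index 0
j=2: u_2=131/540 ∈ [3/16, 5/16) → index 1
j=3: u_3=191/540 ∈ [5/16, 23/48) → index 2
j=4: u_4=251/540 ∈ [5/16, 23/48) → index 2
j=5: u_5=311/540 ∈ [23/48, 2/3) → index 3
j=6: u_6=371/540 ∈ [2/3, 17/24) → index 4
j=7: u_7=431/540 ∈ [3/4, 11/12) → index 7
j=8: u_8=491/540 ∈ [3/4, 11/12) → index 7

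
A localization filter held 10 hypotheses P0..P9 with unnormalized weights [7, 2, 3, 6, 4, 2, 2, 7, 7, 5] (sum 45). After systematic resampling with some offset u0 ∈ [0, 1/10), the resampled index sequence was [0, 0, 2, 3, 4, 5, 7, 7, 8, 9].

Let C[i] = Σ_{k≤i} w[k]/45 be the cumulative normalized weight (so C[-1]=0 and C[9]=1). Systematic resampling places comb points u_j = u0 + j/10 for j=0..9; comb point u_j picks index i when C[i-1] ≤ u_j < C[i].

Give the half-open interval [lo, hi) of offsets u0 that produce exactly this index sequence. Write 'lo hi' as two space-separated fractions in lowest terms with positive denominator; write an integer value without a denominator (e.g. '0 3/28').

0 1/30

C = [7/45, 1/5, 4/15, 2/5, 22/45, 8/15, 26/45, 11/15, 8/9, 1]
j=0 picked index 0: u0 ∈ [0, 7/45)
j=1 picked index 0: u0 ∈ [-1/10, 1/18)
j=2 picked index 2: u0 ∈ [0, 1/15)
j=3 picked index 3: u0 ∈ [-1/30, 1/10)
j=4 picked index 4: u0 ∈ [0, 4/45)
j=5 picked index 5: u0 ∈ [-1/90, 1/30)
j=6 picked index 7: u0 ∈ [-1/45, 2/15)
j=7 picked index 7: u0 ∈ [-11/90, 1/30)
j=8 picked index 8: u0 ∈ [-1/15, 4/45)
j=9 picked index 9: u0 ∈ [-1/90, 1/10)
intersection: [0, 1/30)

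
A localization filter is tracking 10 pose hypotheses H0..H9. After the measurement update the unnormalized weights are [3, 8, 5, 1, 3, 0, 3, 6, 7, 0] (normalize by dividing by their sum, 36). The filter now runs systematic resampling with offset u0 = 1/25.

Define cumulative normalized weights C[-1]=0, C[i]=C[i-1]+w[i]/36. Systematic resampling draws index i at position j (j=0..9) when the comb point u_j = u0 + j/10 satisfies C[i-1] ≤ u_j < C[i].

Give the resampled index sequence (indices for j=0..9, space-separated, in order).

0 1 1 2 2 4 7 7 8 8

C = [1/12, 11/36, 4/9, 17/36, 5/9, 5/9, 23/36, 29/36, 1, 1]
j=0: u_0=1/25 ∈ [0, 1/12) → index 0
j=1: u_1=7/50 ∈ [1/12, 11/36) → index 1
j=2: u_2=6/25 ∈ [1/12, 11/36) → index 1
j=3: u_3=17/50 ∈ [11/36, 4/9) → index 2
j=4: u_4=11/25 ∈ [11/36, 4/9) → index 2
j=5: u_5=27/50 ∈ [17/36, 5/9) → index 4
j=6: u_6=16/25 ∈ [23/36, 29/36) → index 7
j=7: u_7=37/50 ∈ [23/36, 29/36) → index 7
j=8: u_8=21/25 ∈ [29/36, 1) → index 8
j=9: u_9=47/50 ∈ [29/36, 1) → index 8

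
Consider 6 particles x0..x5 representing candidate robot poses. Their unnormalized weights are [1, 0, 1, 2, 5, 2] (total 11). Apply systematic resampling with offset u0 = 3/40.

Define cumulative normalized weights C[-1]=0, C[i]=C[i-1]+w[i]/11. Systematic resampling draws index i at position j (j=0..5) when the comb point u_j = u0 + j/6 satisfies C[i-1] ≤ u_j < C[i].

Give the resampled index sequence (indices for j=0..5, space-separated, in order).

0 3 4 4 4 5

C = [1/11, 1/11, 2/11, 4/11, 9/11, 1]
j=0: u_0=3/40 ∈ [0, 1/11) → index 0
j=1: u_1=29/120 ∈ [2/11, 4/11) → index 3
j=2: u_2=49/120 ∈ [4/11, 9/11) → index 4
j=3: u_3=23/40 ∈ [4/11, 9/11) → index 4
j=4: u_4=89/120 ∈ [4/11, 9/11) → index 4
j=5: u_5=109/120 ∈ [9/11, 1) → index 5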